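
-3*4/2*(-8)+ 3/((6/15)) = 111/2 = 55.50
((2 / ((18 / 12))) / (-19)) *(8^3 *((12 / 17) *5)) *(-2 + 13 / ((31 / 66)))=-32604160 / 10013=-3256.18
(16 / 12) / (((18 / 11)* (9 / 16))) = 352 / 243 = 1.45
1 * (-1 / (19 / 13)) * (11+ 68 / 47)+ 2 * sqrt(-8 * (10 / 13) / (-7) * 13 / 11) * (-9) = -72 * sqrt(385) / 77 - 7605 / 893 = -26.86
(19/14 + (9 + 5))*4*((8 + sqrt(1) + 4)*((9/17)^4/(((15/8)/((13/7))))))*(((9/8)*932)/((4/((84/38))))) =399929665356/11108293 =36002.80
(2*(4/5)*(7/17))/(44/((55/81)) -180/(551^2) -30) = 8500828/449018229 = 0.02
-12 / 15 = -4 / 5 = -0.80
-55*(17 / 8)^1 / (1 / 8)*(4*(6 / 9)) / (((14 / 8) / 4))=-119680 / 21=-5699.05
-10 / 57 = -0.18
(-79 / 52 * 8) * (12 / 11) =-1896 / 143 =-13.26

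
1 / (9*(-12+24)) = 1 / 108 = 0.01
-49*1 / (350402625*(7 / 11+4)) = -0.00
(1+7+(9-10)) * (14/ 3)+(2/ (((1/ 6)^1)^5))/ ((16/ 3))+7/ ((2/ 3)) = 17755/ 6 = 2959.17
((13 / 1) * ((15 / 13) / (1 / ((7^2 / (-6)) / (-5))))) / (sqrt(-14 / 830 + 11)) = 49 * sqrt(1891570) / 9116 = 7.39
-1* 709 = -709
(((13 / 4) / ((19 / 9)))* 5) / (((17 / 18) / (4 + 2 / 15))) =10881 / 323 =33.69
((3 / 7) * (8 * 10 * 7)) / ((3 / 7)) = 560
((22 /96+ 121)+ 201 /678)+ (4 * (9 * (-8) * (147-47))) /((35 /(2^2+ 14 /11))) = -4217.18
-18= -18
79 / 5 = 15.80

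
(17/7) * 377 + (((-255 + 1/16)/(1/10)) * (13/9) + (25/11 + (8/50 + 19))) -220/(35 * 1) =-381387299/138600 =-2751.71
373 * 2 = 746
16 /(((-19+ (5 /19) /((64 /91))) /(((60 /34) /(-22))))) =291840 /4235363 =0.07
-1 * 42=-42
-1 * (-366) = 366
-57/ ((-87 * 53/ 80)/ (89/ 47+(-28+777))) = 53643840/ 72239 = 742.59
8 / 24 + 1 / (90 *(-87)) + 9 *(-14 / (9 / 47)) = -5149531 / 7830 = -657.67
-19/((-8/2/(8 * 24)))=912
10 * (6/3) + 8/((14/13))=192/7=27.43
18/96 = 0.19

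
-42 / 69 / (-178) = 0.00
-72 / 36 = -2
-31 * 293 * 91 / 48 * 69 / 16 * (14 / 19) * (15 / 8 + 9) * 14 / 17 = -81042695097 / 165376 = -490051.13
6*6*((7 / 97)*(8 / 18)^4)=7168 / 70713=0.10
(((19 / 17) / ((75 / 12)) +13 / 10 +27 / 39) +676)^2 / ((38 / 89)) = 4997964416099609 / 4639895000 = 1077171.88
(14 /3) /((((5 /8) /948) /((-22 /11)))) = -70784 /5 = -14156.80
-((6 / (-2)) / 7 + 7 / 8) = -25 / 56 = -0.45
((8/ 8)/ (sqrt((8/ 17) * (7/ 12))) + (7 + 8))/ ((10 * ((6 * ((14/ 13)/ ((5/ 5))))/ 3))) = 13 * sqrt(714)/ 3920 + 39/ 56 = 0.79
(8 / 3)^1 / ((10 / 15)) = 4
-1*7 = -7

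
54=54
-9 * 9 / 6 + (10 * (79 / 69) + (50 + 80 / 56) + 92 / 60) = 81967 / 1610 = 50.91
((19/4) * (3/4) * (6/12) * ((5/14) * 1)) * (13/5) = 741/448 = 1.65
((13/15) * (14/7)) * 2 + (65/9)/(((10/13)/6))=299/5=59.80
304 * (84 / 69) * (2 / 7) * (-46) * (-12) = 58368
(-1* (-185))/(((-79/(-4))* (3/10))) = 7400/237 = 31.22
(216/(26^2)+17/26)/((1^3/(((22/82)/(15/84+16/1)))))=50666/3138837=0.02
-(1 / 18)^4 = -1 / 104976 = -0.00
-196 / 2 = -98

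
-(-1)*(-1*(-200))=200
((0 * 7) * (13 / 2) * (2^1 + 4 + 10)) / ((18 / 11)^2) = 0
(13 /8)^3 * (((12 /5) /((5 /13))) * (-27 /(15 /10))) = -771147 /1600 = -481.97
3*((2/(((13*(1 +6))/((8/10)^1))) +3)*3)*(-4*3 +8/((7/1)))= -939132/3185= -294.86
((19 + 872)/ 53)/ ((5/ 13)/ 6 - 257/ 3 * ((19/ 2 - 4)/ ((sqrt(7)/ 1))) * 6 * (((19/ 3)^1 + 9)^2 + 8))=-33530500461744 * sqrt(7)/ 1370783340981041453 - 21891870/ 1370783340981041453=-0.00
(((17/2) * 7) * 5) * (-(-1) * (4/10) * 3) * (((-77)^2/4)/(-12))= -705551/16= -44096.94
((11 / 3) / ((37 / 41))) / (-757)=-451 / 84027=-0.01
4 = 4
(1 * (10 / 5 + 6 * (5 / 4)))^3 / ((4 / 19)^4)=893871739 / 2048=436460.81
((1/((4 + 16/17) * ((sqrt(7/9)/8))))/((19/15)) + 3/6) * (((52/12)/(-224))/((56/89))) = -98345 * sqrt(7)/5839232 - 1157/75264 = -0.06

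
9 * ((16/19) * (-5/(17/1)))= -720/323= -2.23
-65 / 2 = -32.50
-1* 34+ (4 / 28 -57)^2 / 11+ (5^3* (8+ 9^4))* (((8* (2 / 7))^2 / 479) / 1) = 9215.96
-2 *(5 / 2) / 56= -5 / 56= -0.09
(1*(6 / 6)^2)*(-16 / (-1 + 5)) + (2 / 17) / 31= -2106 / 527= -4.00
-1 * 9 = -9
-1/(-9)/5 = 1/45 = 0.02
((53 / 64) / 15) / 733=53 / 703680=0.00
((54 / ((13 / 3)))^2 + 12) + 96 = 44496 / 169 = 263.29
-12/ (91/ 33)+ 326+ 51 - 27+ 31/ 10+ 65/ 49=2229977/ 6370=350.07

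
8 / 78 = 4 / 39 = 0.10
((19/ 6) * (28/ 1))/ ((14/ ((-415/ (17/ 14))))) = -110390/ 51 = -2164.51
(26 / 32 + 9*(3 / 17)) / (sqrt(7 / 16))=653*sqrt(7) / 476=3.63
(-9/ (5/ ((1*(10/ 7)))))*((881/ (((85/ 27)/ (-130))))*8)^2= -440634522751488/ 2023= -217812418562.28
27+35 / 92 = 2519 / 92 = 27.38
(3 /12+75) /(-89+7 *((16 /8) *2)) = -301 /244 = -1.23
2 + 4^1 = 6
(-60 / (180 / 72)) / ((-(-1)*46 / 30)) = -360 / 23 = -15.65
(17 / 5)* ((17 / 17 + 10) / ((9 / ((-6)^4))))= 26928 / 5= 5385.60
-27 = -27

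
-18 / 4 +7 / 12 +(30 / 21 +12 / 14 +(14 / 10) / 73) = -1.61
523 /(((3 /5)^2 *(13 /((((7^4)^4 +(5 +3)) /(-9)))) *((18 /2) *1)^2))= -144840189065879225 /28431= -5094445818503.72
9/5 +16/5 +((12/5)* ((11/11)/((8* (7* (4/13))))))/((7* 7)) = 68639/13720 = 5.00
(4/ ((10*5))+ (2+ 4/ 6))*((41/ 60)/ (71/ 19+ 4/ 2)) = 80237/ 245250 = 0.33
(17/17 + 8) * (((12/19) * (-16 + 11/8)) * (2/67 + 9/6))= -647595/5092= -127.18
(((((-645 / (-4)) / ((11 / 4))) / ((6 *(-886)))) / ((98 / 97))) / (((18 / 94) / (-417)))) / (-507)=-136245715 / 2905438536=-0.05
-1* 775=-775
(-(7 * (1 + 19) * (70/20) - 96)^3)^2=3740910611784256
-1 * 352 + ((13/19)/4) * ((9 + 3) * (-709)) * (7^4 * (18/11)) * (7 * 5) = -41825805698/209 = -200123472.24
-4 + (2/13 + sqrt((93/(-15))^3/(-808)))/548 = -14247/3562 + 31 * sqrt(31310)/5534800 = -4.00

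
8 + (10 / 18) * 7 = 107 / 9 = 11.89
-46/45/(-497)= 46/22365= 0.00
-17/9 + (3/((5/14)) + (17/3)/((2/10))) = 1568/45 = 34.84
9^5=59049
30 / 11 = 2.73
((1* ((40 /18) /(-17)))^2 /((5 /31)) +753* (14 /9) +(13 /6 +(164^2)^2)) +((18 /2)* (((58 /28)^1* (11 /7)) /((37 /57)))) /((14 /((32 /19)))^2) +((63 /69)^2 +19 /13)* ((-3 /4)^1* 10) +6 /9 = 393129336998461759597357 /543449716731558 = 723395973.71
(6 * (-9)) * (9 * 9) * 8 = -34992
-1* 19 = -19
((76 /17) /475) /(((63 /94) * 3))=376 /80325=0.00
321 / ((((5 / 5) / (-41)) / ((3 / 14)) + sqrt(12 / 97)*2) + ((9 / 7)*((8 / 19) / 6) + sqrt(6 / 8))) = 1018740366 / (-74884 + 130872*sqrt(291) + 1586823*sqrt(3)) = 207.65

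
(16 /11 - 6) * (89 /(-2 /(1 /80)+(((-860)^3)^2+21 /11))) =-4450 /4450239586495998261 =-0.00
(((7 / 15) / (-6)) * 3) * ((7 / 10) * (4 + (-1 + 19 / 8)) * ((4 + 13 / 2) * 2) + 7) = -48167 / 2400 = -20.07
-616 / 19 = -32.42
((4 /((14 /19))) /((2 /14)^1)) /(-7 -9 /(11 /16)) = -418 /221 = -1.89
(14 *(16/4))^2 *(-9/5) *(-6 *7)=1185408/5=237081.60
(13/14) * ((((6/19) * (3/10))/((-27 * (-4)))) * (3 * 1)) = 0.00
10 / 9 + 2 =28 / 9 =3.11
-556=-556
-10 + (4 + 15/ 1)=9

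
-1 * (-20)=20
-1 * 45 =-45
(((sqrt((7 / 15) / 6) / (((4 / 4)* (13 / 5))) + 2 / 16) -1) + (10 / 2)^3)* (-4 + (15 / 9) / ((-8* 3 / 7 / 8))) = -23501 / 24 -71* sqrt(70) / 702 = -980.05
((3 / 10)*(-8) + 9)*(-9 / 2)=-297 / 10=-29.70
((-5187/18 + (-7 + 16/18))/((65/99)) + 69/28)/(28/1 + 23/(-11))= -8923783/518700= -17.20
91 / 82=1.11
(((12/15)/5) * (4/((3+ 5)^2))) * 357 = 357/100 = 3.57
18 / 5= 3.60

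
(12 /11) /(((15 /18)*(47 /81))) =5832 /2585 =2.26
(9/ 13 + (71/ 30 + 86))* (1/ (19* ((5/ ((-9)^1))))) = -104199/ 12350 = -8.44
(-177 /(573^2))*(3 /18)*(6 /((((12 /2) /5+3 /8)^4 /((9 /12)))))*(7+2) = -0.00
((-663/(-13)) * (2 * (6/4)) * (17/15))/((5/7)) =6069/25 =242.76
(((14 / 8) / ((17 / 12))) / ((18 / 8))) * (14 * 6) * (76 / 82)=29792 / 697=42.74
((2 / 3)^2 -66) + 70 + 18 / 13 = 682 / 117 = 5.83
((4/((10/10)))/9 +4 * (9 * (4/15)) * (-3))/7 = -1276/315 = -4.05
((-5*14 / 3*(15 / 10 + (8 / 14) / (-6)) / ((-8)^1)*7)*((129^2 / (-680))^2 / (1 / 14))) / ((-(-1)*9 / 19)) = 187791320129 / 369920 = 507653.87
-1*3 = -3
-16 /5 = -3.20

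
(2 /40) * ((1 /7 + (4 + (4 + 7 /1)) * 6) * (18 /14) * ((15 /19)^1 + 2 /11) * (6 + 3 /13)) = 13339971 /380380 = 35.07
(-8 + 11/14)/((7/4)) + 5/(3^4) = -16117/3969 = -4.06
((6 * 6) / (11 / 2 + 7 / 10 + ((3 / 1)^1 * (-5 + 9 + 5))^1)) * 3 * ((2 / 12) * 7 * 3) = 11.39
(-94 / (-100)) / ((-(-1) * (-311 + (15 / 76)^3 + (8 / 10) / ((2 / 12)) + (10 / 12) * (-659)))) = -30947808 / 28161154715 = -0.00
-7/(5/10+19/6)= -21/11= -1.91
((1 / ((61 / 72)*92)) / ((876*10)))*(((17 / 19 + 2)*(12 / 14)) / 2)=99 / 54486908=0.00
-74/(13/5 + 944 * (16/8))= -370/9453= -0.04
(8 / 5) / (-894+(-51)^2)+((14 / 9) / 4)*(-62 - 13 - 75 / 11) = -2987162 / 93885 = -31.82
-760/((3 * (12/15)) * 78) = -475/117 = -4.06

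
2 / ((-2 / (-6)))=6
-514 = -514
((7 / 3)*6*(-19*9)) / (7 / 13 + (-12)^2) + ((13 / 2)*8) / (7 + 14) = -555854 / 39459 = -14.09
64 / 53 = 1.21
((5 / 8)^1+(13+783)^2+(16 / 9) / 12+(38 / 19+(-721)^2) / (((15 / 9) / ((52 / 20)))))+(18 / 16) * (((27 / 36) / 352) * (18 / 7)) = 38441790662521 / 26611200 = 1444571.86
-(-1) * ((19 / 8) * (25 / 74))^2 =225625 / 350464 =0.64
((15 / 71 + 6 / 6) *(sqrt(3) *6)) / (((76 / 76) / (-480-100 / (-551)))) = -136420080 *sqrt(3) / 39121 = -6039.89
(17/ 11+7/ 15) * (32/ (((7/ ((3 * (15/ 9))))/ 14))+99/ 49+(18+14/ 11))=20357908/ 29645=686.72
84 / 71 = 1.18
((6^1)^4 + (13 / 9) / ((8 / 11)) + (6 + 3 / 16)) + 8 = 188953 / 144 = 1312.17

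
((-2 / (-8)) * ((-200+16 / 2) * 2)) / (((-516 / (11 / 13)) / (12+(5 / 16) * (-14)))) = 671 / 559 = 1.20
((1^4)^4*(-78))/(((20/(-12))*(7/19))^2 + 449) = -126711/730013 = -0.17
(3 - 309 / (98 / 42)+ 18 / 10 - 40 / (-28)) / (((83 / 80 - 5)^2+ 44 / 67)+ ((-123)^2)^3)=-54114560 / 1484859785243257563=-0.00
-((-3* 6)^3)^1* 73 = 425736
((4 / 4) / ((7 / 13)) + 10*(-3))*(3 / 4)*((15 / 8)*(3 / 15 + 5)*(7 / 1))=-23049 / 16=-1440.56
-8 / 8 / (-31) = 1 / 31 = 0.03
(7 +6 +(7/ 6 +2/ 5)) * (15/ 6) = 437/ 12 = 36.42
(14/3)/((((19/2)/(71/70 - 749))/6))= -209436/95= -2204.59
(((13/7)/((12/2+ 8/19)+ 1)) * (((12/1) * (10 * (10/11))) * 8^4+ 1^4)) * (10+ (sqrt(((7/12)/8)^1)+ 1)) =173436731 * sqrt(42)/37224+ 173436731/141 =1260243.27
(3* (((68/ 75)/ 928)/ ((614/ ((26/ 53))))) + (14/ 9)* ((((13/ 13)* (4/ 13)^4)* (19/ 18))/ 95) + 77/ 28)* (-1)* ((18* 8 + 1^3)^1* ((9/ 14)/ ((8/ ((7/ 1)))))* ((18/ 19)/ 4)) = -600424210374031/ 11301893873920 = -53.13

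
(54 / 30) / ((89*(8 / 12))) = 27 / 890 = 0.03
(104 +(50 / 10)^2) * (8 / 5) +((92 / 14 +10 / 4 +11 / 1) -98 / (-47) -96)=436111 / 3290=132.56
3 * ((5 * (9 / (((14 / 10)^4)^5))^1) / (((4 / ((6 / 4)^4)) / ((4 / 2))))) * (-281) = -293038845062255859375 / 2553352521523584032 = -114.77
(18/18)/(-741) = -1/741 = -0.00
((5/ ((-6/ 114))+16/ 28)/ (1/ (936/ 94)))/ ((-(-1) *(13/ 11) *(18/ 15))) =-663.01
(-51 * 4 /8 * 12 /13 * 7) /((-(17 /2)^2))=504 /221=2.28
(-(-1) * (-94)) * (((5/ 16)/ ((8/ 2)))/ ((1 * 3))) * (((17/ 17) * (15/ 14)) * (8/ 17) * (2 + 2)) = -1175/ 238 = -4.94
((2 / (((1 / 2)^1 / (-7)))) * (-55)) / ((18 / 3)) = 770 / 3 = 256.67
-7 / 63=-1 / 9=-0.11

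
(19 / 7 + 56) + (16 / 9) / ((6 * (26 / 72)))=16253 / 273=59.53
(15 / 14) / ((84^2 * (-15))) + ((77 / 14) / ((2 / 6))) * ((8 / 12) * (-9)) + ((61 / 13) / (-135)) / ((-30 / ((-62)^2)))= -27318531533 / 288943200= -94.55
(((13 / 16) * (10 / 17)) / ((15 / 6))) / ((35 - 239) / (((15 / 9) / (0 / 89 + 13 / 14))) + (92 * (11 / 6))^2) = 4095 / 606931144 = 0.00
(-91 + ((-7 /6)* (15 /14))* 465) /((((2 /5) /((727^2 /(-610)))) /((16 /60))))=1421214481 /3660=388309.97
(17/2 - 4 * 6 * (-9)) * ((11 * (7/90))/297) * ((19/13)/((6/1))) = 59717/379080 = 0.16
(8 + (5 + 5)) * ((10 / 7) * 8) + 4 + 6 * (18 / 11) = 16904 / 77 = 219.53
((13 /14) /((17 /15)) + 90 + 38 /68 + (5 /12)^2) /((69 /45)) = 7844155 /131376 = 59.71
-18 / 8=-9 / 4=-2.25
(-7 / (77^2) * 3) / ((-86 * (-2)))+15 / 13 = 2185221 / 1893892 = 1.15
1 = 1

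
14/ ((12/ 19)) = 133/ 6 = 22.17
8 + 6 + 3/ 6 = 29/ 2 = 14.50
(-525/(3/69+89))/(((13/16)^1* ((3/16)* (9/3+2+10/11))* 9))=-8855/12168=-0.73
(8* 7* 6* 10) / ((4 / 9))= 7560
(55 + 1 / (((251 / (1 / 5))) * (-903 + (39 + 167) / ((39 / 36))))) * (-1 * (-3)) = 639654662 / 3876695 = 165.00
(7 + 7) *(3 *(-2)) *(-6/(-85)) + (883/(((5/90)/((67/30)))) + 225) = 3035832/85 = 35715.67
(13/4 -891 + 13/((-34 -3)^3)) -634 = -308324863/202612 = -1521.75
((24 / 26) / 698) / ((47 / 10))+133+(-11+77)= 42434621 / 213239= 199.00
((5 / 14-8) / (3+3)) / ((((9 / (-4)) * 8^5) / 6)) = 0.00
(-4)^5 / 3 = -1024 / 3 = -341.33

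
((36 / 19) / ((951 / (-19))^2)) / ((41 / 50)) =3800 / 4120049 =0.00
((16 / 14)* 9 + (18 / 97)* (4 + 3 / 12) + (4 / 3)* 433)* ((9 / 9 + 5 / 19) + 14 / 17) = 42518279 / 34629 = 1227.82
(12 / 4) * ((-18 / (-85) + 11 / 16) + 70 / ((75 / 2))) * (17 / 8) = 2257 / 128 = 17.63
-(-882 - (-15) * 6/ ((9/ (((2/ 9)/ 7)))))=55546/ 63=881.68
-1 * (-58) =58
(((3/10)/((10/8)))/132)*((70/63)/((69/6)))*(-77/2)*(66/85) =-154/29325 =-0.01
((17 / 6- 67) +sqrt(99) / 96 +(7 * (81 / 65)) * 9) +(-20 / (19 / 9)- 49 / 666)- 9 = -1729834 / 411255 +sqrt(11) / 32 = -4.10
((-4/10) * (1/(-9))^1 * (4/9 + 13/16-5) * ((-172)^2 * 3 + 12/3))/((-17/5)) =11959871/2754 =4342.73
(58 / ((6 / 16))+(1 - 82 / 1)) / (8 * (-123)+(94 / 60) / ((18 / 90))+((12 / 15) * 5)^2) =-442 / 5761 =-0.08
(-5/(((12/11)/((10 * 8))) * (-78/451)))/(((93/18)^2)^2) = 35719200/12005773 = 2.98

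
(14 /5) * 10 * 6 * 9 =1512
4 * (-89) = -356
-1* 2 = -2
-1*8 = -8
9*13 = 117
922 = 922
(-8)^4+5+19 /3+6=12340 /3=4113.33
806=806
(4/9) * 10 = 40/9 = 4.44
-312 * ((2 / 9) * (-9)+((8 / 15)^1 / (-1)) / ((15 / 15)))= 3952 / 5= 790.40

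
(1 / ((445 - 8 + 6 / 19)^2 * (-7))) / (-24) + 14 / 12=13531738637 / 11598632808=1.17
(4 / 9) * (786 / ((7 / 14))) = 2096 / 3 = 698.67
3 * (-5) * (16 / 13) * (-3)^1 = 720 / 13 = 55.38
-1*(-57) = 57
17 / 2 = 8.50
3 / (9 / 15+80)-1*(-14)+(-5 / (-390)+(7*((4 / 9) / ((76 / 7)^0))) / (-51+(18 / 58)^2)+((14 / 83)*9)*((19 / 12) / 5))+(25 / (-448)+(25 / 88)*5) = 502817498352769 / 31754960677440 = 15.83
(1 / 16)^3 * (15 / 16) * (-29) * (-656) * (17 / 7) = 303195 / 28672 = 10.57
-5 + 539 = 534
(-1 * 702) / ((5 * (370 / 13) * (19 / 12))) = -54756 / 17575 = -3.12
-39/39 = -1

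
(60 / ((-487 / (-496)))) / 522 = 4960 / 42369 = 0.12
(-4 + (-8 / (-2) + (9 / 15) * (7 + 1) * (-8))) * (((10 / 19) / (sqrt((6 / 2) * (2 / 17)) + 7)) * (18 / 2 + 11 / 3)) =-30464 / 827 + 256 * sqrt(102) / 827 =-33.71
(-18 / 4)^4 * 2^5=13122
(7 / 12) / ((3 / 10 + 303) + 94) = 35 / 23838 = 0.00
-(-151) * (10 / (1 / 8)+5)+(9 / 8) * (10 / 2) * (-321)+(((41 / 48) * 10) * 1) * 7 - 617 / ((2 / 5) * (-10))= 11243.42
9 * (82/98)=7.53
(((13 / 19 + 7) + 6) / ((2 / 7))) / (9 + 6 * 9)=130 / 171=0.76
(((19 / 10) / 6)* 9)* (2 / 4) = 57 / 40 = 1.42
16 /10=8 /5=1.60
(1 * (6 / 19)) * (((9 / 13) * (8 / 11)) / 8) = 54 / 2717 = 0.02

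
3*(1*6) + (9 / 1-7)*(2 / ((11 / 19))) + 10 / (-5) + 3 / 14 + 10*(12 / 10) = 5409 / 154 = 35.12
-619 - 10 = -629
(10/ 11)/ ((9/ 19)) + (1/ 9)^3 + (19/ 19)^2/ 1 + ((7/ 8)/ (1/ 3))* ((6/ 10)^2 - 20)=-77999909/ 1603800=-48.63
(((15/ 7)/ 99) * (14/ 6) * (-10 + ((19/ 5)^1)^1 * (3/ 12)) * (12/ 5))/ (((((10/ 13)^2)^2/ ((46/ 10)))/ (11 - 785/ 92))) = -1173485807/ 33000000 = -35.56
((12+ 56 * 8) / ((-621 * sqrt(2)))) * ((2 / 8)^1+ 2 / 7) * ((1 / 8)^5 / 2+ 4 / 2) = -1092275 * sqrt(2) / 2752512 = -0.56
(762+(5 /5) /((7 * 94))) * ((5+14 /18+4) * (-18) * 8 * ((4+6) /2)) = -1764917440 /329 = -5364490.70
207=207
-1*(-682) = 682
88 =88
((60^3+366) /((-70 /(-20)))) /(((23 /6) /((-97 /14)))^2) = 36644178492 /181447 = 201955.27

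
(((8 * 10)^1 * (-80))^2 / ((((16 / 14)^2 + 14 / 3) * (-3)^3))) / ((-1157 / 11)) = 11038720000 / 4571307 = 2414.78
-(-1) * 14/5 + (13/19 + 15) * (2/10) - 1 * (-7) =1229/95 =12.94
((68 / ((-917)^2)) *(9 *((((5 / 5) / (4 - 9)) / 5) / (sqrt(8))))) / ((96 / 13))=-663 *sqrt(2) / 672711200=-0.00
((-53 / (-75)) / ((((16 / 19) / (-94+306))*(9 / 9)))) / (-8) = -53371 / 2400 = -22.24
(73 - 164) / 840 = -13 / 120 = -0.11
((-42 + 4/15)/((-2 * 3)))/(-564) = -313/25380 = -0.01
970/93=10.43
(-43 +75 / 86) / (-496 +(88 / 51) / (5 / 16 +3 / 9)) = 1909321 / 22358624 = 0.09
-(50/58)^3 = -15625/24389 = -0.64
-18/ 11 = -1.64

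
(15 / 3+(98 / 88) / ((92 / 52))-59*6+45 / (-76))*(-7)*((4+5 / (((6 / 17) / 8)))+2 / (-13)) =17887352455 / 62491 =286238.86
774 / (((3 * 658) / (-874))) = -112746 / 329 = -342.69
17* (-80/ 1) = -1360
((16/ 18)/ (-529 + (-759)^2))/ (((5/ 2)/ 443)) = 443/ 1618740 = 0.00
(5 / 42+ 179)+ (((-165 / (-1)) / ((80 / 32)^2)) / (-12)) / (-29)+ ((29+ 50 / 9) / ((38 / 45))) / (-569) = 5896638446 / 32919495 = 179.12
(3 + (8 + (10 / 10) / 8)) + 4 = 121 / 8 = 15.12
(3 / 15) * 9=9 / 5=1.80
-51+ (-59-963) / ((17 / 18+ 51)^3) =-41693379429 / 817400375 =-51.01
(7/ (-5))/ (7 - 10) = 7/ 15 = 0.47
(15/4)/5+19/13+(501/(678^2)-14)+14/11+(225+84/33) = 1188873292/5477901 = 217.03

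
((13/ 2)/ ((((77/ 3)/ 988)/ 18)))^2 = 120261916944/ 5929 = 20283676.33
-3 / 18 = -1 / 6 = -0.17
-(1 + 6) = -7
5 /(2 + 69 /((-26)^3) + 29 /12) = 1.13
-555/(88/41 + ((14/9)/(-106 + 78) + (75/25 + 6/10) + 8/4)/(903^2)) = -1669916861550/6458059739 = -258.58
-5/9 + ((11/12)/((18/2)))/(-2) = -131/216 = -0.61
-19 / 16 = -1.19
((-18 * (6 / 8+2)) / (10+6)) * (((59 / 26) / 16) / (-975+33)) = 1947 / 4179968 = 0.00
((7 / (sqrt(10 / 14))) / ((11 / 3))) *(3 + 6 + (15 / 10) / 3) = 399 *sqrt(35) / 110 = 21.46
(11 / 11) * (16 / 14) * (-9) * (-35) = 360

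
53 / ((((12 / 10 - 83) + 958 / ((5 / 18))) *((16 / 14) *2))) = 53 / 7696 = 0.01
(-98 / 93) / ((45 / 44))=-4312 / 4185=-1.03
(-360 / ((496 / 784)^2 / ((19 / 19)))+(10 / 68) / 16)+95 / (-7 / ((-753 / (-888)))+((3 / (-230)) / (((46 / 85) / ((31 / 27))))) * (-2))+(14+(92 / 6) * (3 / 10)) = -45714654346896541 / 51225792713440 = -892.41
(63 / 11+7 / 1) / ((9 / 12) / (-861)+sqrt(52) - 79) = -14576178960 / 89723581651 - 369013120 * sqrt(13) / 89723581651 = -0.18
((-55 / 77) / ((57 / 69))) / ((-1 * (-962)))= -115 / 127946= -0.00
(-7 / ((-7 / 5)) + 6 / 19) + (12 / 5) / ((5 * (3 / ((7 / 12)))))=7708 / 1425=5.41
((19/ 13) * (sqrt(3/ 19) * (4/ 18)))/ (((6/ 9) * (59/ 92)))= 92 * sqrt(57)/ 2301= 0.30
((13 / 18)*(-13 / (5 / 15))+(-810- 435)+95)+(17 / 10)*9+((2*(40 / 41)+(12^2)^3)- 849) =2983974.08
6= 6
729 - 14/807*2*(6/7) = 196093/269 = 728.97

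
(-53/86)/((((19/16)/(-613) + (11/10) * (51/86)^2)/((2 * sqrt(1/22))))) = -55881080 * sqrt(22)/383915741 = -0.68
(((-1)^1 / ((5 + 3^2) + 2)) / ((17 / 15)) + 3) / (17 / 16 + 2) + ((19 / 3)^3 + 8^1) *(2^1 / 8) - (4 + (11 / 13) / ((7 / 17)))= 60.42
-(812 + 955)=-1767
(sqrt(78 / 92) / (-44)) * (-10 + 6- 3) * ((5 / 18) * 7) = 245 * sqrt(1794) / 36432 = 0.28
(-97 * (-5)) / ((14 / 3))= 1455 / 14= 103.93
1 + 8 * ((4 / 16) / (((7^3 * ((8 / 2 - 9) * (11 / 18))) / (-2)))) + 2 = 56667 / 18865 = 3.00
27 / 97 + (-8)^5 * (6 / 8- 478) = 1516937243 / 97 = 15638528.28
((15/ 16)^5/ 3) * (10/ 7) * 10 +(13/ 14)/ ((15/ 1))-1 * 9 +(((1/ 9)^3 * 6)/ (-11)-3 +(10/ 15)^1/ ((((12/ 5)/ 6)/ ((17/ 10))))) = -138736170079/ 24524881920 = -5.66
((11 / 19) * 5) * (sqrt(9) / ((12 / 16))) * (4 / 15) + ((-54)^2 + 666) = 204350 / 57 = 3585.09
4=4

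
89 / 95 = 0.94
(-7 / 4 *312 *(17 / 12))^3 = -3702294323 / 8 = -462786790.38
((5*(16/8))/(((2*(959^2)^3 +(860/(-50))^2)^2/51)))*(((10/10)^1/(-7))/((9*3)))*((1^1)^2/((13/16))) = -425000/309732804679321745095226848194004726881051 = -0.00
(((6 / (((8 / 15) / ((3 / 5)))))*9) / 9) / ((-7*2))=-27 / 56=-0.48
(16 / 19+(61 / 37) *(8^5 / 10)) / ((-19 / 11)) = -208912176 / 66785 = -3128.13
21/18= 7/6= 1.17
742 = 742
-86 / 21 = -4.10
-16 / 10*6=-48 / 5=-9.60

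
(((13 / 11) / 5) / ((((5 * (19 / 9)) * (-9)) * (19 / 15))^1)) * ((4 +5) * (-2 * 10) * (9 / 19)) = 12636 / 75449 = 0.17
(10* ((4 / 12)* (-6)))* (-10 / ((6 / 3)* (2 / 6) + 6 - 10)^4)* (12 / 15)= 162 / 125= 1.30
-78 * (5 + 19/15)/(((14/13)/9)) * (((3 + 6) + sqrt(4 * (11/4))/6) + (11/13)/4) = -2634021/70 - 23829 * sqrt(11)/35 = -39886.92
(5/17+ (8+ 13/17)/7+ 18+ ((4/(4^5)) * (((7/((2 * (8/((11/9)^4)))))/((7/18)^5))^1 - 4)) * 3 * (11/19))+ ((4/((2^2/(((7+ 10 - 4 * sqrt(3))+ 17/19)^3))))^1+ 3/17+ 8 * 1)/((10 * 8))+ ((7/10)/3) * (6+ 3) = 4526186461703/35835366784 - 91032 * sqrt(3)/1805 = 38.95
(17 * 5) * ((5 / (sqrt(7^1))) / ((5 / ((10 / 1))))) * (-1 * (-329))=39950 * sqrt(7)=105697.76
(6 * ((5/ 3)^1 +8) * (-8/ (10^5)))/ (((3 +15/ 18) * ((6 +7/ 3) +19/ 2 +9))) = -522/ 11571875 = -0.00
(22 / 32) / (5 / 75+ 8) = 15 / 176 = 0.09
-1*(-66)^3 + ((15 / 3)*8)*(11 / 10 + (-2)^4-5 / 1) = 287980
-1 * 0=0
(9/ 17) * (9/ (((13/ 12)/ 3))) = 2916/ 221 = 13.19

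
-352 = -352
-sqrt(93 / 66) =-sqrt(682) / 22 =-1.19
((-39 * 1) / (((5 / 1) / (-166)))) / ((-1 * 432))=-1079 / 360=-3.00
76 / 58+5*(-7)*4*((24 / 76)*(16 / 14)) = -27118 / 551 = -49.22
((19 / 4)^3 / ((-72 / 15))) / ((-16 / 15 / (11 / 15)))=377245 / 24576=15.35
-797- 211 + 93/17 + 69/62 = -1055493/1054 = -1001.42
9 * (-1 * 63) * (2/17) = -1134/17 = -66.71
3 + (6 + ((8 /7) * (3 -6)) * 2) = 15 /7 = 2.14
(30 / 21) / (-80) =-1 / 56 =-0.02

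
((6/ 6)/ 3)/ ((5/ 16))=16/ 15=1.07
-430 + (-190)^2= 35670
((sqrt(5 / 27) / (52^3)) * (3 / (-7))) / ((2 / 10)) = -5 * sqrt(15) / 2952768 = -0.00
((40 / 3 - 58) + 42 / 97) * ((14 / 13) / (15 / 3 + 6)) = -180208 / 41613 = -4.33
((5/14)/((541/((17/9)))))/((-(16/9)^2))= -765/1938944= -0.00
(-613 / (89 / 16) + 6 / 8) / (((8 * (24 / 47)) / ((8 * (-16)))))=1831355 / 534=3429.50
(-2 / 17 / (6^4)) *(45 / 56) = -5 / 68544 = -0.00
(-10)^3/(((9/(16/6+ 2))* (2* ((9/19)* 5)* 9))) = -26600/2187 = -12.16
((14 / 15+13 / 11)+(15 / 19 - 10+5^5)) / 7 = 9774631 / 21945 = 445.41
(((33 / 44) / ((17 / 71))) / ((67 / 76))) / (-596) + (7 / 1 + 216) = 151378165 / 678844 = 222.99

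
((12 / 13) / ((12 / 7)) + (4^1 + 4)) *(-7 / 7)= -111 / 13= -8.54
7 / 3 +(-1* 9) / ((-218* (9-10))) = 1499 / 654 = 2.29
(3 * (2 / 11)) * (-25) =-150 / 11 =-13.64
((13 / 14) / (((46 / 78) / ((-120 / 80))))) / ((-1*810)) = 169 / 57960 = 0.00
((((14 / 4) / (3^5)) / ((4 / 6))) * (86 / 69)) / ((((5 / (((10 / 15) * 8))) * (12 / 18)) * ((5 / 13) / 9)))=1.01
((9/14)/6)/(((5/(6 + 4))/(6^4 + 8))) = 1956/7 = 279.43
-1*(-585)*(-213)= -124605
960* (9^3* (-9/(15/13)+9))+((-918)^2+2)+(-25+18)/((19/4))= 31968118/19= 1682532.53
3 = 3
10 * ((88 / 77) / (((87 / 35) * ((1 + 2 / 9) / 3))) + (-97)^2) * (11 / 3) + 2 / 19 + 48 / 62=17680829656 / 51243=345038.93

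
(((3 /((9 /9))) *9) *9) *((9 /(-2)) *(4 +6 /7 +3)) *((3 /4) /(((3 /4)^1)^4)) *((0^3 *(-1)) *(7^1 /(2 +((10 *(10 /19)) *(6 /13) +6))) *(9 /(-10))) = 0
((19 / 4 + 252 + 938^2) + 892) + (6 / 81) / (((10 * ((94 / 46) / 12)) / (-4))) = 7453197193 / 8460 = 880992.58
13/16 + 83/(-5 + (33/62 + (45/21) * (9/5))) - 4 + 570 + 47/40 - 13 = 355359/848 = 419.06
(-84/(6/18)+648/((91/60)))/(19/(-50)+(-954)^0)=797400/2821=282.67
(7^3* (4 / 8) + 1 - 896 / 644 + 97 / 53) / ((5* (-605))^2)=3373 / 178473790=0.00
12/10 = 6/5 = 1.20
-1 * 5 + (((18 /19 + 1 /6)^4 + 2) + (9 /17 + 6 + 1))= 17427452129 /2871232272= 6.07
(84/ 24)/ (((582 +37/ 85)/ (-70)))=-0.42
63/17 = 3.71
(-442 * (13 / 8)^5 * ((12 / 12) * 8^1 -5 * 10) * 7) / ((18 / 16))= 4020731897 / 3072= 1308832.00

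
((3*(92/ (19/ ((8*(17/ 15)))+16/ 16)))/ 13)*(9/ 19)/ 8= 42228/ 103987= 0.41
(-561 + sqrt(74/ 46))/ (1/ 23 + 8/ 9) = -116127/ 193 + 9 * sqrt(851)/ 193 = -600.33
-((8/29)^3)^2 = -262144/594823321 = -0.00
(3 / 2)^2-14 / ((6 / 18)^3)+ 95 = -1123 / 4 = -280.75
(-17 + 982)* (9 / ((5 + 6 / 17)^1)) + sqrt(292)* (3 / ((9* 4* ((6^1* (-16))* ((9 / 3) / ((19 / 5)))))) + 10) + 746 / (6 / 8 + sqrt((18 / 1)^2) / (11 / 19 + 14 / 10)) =172781* sqrt(73) / 8640 + 286053463 / 168441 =1869.10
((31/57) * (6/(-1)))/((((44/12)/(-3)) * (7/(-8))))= -3.05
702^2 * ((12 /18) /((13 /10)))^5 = 38400000 /2197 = 17478.38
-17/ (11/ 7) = -119/ 11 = -10.82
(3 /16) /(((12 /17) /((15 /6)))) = 85 /128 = 0.66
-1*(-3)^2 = -9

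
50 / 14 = 25 / 7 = 3.57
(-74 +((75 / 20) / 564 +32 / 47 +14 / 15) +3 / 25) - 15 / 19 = -1665509 / 22800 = -73.05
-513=-513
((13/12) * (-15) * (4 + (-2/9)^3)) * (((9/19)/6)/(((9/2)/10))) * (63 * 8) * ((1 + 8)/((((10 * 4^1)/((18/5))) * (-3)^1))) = 264628/171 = 1547.53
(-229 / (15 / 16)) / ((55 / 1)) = -3664 / 825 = -4.44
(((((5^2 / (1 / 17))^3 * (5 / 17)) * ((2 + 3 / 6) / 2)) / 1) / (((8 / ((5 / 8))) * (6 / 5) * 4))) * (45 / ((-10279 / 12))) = -127001953125 / 5262848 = -24131.79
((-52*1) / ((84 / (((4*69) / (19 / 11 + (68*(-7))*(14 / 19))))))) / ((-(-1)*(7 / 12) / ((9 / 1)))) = 2076624 / 274939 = 7.55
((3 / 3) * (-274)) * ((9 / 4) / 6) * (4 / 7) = -411 / 7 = -58.71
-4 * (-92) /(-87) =-368 /87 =-4.23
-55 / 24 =-2.29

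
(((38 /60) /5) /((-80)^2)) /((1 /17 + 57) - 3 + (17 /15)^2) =969 /2709606400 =0.00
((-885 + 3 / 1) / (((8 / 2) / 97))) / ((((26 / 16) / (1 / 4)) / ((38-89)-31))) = 3507714 / 13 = 269824.15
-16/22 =-8/11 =-0.73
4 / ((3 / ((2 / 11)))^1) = 0.24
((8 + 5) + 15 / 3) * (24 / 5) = 432 / 5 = 86.40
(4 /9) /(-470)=-2 /2115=-0.00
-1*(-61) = 61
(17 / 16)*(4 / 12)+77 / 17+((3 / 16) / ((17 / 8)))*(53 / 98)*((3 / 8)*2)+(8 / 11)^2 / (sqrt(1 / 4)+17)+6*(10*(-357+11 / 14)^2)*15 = 345316093989277 / 3023790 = 114199760.56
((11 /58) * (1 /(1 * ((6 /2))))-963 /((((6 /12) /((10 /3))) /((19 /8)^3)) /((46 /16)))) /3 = -22028393063 /267264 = -82421.85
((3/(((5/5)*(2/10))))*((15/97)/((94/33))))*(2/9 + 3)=23925/9118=2.62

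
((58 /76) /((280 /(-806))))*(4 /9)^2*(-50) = 233740 /10773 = 21.70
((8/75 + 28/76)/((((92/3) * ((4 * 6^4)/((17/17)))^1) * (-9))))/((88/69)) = -677/2600294400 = -0.00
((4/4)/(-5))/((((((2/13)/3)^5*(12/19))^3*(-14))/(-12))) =-559741360197715031073452949/36700160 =-15251741687167440988.63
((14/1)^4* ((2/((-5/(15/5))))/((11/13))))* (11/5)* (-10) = 5992896/5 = 1198579.20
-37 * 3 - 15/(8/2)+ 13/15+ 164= 3007/60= 50.12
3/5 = 0.60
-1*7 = -7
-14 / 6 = -7 / 3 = -2.33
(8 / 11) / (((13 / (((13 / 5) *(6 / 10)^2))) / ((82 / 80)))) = 0.05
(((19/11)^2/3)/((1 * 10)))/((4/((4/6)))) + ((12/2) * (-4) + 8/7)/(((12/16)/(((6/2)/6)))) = -2320673/152460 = -15.22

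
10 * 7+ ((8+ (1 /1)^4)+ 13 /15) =1198 /15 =79.87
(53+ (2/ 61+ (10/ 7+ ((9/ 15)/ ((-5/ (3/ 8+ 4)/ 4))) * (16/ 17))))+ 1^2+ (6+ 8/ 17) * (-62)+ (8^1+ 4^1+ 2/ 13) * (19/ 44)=-3554688481/ 10380370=-342.44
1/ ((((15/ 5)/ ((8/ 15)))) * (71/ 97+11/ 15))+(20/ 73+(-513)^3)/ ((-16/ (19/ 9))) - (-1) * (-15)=99805713060683/ 5602896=17813236.77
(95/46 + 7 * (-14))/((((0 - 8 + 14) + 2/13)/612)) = -8777457/920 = -9540.71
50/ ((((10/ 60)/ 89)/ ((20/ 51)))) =178000/ 17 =10470.59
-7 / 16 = -0.44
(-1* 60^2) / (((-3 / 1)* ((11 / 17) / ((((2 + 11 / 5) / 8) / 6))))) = 1785 / 11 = 162.27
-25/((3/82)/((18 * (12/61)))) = -147600/61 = -2419.67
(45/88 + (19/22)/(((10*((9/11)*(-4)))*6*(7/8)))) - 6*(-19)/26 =5287511/1081080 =4.89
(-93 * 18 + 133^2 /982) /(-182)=9.10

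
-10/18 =-5/9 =-0.56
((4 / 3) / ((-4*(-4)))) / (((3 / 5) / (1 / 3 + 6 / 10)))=7 / 54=0.13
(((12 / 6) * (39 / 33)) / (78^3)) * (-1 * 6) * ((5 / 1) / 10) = -1 / 66924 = -0.00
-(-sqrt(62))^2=-62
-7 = -7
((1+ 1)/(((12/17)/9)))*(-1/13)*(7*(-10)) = 1785/13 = 137.31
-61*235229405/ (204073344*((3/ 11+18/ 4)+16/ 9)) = -157838930755/ 14704618176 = -10.73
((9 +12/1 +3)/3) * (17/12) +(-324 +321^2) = 308185/3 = 102728.33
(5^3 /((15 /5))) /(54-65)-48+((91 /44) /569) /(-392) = -217822343 /4206048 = -51.79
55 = 55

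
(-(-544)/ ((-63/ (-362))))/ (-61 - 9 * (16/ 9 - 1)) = -2896/ 63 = -45.97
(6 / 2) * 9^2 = 243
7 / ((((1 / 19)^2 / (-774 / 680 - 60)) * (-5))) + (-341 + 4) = 51955849 / 1700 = 30562.26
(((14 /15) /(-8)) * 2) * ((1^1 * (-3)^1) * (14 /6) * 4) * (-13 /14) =-91 /15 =-6.07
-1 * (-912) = 912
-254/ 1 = -254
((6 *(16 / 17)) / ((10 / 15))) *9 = 1296 / 17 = 76.24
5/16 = 0.31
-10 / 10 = -1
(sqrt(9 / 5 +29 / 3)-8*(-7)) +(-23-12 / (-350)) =2*sqrt(645) / 15 +5781 / 175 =36.42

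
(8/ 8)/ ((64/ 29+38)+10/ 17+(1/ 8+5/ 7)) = 27608/ 1149443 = 0.02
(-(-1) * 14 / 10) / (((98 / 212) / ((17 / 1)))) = 1802 / 35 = 51.49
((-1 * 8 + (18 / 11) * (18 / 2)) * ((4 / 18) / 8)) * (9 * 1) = 37 / 22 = 1.68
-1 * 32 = -32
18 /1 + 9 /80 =18.11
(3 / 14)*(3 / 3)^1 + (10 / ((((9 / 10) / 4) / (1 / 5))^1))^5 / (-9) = -45873605677 / 7440174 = -6165.66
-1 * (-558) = 558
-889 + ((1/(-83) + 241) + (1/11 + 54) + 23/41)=-22211251/37433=-593.36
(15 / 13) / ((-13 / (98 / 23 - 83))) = 27165 / 3887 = 6.99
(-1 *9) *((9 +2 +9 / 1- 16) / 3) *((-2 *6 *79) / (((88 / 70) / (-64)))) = -6370560 / 11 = -579141.82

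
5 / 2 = 2.50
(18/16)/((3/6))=9/4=2.25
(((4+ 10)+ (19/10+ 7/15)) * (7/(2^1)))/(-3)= -3437/180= -19.09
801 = 801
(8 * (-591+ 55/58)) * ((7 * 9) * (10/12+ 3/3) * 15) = -237165390/29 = -8178116.90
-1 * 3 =-3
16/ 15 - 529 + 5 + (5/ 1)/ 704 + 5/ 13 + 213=-42493873/ 137280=-309.54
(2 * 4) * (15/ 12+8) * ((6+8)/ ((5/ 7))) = 1450.40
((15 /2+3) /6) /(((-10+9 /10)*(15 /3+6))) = -5 /286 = -0.02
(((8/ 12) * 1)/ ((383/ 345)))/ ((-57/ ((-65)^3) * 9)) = 63163750/ 196479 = 321.48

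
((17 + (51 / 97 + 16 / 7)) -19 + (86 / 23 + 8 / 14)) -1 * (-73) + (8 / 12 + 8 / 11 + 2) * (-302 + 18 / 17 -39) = -9423634064 / 8761137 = -1075.62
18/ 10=1.80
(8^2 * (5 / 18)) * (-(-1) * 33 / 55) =32 / 3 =10.67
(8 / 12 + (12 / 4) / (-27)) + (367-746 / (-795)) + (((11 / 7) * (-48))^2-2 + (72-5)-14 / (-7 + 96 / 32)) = 6126.46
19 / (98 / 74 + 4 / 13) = 9139 / 785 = 11.64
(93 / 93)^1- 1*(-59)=60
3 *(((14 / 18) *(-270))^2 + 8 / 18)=396904 / 3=132301.33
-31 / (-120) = 31 / 120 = 0.26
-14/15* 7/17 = -98/255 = -0.38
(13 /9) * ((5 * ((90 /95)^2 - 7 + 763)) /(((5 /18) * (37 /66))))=468879840 /13357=35103.68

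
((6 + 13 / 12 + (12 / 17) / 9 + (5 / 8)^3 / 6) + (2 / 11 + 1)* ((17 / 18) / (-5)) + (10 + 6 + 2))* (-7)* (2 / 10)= -1506714727 / 43084800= -34.97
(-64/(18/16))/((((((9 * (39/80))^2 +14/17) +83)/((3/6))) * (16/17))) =-29593600/100929753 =-0.29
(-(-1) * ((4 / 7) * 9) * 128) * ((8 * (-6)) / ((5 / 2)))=-442368 / 35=-12639.09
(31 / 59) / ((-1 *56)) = -31 / 3304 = -0.01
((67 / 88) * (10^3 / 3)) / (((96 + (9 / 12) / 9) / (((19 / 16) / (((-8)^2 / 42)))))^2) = 3999925125 / 239591407616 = 0.02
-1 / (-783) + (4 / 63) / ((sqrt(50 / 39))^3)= 1 / 783 + 13 * sqrt(78) / 2625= 0.05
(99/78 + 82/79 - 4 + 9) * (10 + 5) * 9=2026215/2054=986.47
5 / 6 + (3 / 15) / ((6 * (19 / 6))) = 481 / 570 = 0.84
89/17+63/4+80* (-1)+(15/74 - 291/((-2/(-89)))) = -32728913/2516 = -13008.31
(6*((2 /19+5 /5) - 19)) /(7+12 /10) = -13.09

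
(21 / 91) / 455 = 3 / 5915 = 0.00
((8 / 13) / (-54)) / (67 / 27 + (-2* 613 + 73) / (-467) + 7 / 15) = -9340 / 4439773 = -0.00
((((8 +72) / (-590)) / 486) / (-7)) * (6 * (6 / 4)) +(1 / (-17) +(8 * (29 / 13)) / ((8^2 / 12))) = 16204171 / 4928742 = 3.29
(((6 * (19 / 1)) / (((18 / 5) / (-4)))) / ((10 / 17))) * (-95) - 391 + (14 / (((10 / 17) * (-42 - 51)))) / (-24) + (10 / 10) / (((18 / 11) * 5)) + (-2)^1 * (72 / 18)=223845043 / 11160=20057.80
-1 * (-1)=1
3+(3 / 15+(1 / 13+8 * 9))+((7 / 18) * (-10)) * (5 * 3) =3304 / 195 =16.94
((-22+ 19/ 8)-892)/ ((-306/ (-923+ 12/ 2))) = -131131/ 48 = -2731.90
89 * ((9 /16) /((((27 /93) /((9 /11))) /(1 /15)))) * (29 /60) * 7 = 560077 /17600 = 31.82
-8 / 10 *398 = -1592 / 5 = -318.40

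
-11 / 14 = -0.79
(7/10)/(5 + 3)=7/80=0.09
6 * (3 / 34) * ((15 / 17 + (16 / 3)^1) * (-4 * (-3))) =11412 / 289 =39.49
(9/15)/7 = 3/35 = 0.09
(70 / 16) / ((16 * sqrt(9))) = 35 / 384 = 0.09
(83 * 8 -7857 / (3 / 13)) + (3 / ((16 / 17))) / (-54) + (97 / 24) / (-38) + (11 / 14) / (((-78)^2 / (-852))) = -216102493895 / 6473376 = -33383.28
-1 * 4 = -4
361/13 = 27.77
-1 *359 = -359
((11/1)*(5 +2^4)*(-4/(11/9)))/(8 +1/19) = -1596/17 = -93.88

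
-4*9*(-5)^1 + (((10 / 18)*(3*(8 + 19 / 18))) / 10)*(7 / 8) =156661 / 864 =181.32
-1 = -1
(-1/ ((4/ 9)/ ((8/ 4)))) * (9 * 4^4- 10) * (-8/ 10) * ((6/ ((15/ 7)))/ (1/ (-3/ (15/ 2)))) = -1156176/ 125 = -9249.41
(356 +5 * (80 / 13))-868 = -6256 / 13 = -481.23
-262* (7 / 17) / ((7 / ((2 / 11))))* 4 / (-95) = 2096 / 17765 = 0.12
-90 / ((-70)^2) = -9 / 490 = -0.02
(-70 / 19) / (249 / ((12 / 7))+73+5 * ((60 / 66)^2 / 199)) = -963160 / 57062339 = -0.02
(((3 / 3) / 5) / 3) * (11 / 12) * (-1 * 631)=-6941 / 180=-38.56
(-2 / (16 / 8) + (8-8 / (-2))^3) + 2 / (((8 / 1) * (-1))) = 6907 / 4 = 1726.75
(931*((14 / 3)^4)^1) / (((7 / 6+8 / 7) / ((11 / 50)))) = 2753927792 / 65475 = 42060.75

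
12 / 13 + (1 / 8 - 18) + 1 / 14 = -12289 / 728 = -16.88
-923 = -923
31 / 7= 4.43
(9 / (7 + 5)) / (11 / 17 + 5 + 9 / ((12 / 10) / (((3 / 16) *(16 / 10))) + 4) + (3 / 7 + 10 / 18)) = 6426 / 66455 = 0.10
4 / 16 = 1 / 4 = 0.25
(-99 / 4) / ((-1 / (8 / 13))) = 198 / 13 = 15.23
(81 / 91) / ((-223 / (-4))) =324 / 20293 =0.02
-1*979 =-979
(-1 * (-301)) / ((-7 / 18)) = -774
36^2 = 1296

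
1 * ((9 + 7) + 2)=18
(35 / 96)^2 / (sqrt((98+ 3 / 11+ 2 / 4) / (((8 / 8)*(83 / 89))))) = 1225*sqrt(353142922) / 1782346752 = 0.01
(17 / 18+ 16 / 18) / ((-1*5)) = -11 / 30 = -0.37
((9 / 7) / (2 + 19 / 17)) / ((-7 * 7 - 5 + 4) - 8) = -153 / 21518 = -0.01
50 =50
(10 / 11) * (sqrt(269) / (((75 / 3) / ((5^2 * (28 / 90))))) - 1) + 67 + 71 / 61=28 * sqrt(269) / 99 + 45128 / 671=71.89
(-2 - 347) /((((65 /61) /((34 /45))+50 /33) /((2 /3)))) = -15924172 /200225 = -79.53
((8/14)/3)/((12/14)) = 2/9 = 0.22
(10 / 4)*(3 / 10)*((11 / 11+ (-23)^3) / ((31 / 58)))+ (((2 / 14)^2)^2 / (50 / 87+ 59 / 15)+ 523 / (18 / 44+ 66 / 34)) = -2161710209719202 / 128298128889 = -16849.12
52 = 52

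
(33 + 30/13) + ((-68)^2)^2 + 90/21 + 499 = 1945754228/91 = 21381914.59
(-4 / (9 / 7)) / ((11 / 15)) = -140 / 33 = -4.24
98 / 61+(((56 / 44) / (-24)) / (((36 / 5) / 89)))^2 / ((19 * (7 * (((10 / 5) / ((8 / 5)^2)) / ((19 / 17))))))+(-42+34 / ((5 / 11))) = 125907384791 / 3658909320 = 34.41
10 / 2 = 5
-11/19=-0.58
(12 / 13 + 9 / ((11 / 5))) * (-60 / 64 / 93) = -0.05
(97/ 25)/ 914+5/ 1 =114347/ 22850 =5.00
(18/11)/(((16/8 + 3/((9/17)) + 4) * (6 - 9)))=-18/385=-0.05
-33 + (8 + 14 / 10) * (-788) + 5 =-37176 / 5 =-7435.20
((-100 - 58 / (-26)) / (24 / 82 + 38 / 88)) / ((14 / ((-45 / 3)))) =17196630 / 118937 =144.59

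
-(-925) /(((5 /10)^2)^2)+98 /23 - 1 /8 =2723961 /184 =14804.14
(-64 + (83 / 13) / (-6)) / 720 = -1015 / 11232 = -0.09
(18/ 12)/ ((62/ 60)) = 45/ 31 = 1.45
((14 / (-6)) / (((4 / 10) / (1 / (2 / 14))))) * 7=-1715 / 6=-285.83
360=360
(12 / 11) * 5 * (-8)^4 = 245760 / 11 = 22341.82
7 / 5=1.40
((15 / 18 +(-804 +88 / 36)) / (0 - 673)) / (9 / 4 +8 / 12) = 4118 / 10095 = 0.41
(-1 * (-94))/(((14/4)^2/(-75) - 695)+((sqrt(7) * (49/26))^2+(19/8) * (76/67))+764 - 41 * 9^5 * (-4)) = 159654300/16448014663099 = 0.00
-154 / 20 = -77 / 10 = -7.70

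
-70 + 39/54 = -1247/18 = -69.28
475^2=225625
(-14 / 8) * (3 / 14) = -3 / 8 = -0.38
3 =3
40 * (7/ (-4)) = -70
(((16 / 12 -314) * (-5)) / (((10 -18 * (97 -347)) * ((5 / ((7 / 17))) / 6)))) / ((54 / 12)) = 13132 / 345015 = 0.04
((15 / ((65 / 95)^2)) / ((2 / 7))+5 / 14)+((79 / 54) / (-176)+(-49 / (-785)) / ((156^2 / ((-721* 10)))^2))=201362466570259 / 1789900047936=112.50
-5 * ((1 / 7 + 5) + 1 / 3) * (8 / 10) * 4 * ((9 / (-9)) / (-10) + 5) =-3128 / 7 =-446.86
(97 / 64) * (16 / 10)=97 / 40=2.42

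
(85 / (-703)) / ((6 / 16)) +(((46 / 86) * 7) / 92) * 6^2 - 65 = -5791028 / 90687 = -63.86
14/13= 1.08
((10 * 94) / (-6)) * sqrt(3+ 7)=-470 * sqrt(10) / 3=-495.42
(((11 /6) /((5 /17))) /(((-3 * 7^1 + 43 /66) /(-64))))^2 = 59969536 /156025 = 384.36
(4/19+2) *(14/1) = 588/19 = 30.95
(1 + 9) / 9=1.11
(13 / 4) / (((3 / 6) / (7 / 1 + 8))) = 195 / 2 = 97.50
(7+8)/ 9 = 1.67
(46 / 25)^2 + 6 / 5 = 2866 / 625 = 4.59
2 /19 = 0.11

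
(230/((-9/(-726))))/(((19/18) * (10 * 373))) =4.71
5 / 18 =0.28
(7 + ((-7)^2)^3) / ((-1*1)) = -117656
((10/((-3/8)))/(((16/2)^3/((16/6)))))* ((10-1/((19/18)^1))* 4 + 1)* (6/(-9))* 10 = 17675/513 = 34.45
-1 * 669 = -669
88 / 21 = 4.19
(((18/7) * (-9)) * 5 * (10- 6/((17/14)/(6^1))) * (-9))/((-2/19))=23131170/119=194379.58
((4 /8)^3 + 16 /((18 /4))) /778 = 265 /56016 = 0.00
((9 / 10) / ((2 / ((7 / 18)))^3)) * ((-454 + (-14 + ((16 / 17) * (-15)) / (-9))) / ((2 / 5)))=-2039821 / 264384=-7.72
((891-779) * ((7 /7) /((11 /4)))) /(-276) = -112 /759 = -0.15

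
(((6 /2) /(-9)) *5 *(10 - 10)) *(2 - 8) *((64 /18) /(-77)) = 0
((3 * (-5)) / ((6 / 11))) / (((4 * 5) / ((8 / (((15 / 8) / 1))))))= -88 / 15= -5.87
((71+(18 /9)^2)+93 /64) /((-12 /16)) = -1631 /16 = -101.94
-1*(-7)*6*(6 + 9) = 630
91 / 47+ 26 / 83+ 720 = 2817495 / 3901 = 722.25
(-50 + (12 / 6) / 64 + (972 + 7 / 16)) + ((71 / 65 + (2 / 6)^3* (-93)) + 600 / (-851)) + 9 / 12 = 14658836173 / 15930720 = 920.16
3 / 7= 0.43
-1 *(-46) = 46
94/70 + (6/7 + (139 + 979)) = 1120.20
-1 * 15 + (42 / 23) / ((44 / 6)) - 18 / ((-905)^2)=-3056605854 / 207213325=-14.75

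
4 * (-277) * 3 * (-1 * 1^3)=3324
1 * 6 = 6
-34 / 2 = -17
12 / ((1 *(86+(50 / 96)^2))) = 27648 / 198769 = 0.14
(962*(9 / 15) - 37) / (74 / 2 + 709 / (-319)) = 861619 / 55470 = 15.53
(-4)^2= 16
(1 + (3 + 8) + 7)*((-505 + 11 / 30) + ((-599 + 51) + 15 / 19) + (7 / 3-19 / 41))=-8179297 / 410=-19949.50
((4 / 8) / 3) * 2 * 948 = 316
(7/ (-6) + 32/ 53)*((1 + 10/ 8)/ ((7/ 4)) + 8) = -11635/ 2226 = -5.23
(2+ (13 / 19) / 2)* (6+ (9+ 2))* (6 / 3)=1513 / 19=79.63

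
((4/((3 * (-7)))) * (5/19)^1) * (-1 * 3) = 20/133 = 0.15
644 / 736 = 7 / 8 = 0.88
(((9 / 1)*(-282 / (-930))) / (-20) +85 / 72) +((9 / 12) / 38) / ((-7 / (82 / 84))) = 108196007 / 103899600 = 1.04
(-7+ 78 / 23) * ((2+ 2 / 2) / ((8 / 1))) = -249 / 184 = -1.35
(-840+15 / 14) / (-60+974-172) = -11745 / 10388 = -1.13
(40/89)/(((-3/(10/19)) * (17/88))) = -0.41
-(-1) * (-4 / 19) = -4 / 19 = -0.21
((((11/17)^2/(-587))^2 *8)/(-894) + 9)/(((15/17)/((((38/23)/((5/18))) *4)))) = 35196177882343952/145036422805475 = 242.67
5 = 5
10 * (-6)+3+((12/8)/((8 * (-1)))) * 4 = -231/4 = -57.75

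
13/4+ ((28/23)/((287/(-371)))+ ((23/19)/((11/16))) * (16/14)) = 20355317/5518436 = 3.69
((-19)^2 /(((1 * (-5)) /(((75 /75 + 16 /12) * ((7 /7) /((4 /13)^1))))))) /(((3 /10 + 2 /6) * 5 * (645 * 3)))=-1729 /19350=-0.09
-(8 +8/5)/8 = -6/5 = -1.20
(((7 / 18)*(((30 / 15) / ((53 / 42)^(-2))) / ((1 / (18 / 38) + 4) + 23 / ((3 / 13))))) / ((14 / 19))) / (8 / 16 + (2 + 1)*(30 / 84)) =53371 / 5277888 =0.01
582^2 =338724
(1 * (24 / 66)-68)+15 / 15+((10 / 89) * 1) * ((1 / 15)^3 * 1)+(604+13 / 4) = 1429004113 / 2643300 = 540.61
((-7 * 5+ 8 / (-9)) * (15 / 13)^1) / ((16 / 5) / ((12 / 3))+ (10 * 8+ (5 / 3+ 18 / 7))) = -0.49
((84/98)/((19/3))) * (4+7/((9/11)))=226/133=1.70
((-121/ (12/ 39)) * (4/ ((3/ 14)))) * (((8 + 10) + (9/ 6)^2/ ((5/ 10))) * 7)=-1156155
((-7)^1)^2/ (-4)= -49/ 4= -12.25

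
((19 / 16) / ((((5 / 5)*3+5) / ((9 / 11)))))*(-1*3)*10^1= -2565 / 704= -3.64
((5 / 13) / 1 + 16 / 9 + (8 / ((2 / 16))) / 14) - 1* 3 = 3058 / 819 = 3.73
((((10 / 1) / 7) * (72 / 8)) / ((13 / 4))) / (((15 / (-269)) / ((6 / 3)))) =-12912 / 91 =-141.89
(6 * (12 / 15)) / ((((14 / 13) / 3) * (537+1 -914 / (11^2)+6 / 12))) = 113256 / 4497115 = 0.03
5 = 5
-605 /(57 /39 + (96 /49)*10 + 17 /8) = -3083080 /118117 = -26.10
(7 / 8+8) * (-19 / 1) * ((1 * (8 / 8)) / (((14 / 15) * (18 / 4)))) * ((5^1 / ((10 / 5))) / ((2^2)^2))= -33725 / 5376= -6.27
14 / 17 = 0.82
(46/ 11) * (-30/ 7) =-1380/ 77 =-17.92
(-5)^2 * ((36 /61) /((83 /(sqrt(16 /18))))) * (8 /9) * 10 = 16000 * sqrt(2) /15189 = 1.49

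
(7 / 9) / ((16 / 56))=49 / 18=2.72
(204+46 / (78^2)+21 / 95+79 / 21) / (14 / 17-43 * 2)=-7152754403 / 2929202640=-2.44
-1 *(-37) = 37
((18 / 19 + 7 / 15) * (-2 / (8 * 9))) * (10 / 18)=-403 / 18468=-0.02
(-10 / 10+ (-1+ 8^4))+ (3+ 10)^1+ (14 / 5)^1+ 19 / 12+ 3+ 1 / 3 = 4114.72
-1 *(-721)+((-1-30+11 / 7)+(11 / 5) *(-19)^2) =52002 / 35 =1485.77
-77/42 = -11/6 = -1.83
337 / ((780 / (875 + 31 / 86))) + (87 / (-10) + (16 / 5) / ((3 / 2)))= 1661947 / 4472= 371.63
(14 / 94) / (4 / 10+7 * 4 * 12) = 35 / 79054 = 0.00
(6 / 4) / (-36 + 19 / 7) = -21 / 466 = -0.05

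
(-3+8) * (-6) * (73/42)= -365/7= -52.14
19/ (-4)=-4.75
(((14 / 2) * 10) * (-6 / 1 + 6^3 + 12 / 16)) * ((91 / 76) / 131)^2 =244330905 / 198243872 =1.23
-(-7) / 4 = 7 / 4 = 1.75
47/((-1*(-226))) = 47/226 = 0.21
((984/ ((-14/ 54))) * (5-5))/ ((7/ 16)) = 0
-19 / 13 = -1.46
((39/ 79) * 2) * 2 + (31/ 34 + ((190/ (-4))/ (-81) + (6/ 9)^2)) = 426137/ 108783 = 3.92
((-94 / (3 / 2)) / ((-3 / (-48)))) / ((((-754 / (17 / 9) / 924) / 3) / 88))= 692995072 / 1131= 612727.74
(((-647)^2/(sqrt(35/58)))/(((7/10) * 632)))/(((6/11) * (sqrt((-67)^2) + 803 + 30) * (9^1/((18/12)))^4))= 4604699 * sqrt(2030)/108363225600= 0.00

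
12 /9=4 /3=1.33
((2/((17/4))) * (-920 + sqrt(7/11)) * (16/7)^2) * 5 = -9420800/833 + 10240 * sqrt(77)/9163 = -11299.68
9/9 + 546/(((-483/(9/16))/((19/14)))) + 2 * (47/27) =251675/69552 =3.62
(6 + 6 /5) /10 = 18 /25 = 0.72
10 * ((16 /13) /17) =160 /221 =0.72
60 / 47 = 1.28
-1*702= -702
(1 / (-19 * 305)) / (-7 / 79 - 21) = 79 / 9654470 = 0.00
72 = 72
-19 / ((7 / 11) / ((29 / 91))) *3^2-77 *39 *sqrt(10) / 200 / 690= -54549 / 637-1001 *sqrt(10) / 46000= -85.70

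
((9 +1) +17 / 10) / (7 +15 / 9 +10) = 351 / 560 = 0.63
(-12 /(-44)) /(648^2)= 1 /1539648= 0.00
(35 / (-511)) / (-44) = 5 / 3212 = 0.00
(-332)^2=110224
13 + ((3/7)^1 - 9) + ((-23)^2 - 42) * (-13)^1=-44286/7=-6326.57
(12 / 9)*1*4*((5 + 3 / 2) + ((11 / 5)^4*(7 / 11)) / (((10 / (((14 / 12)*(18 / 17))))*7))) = 5748608 / 159375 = 36.07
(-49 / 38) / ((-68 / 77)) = 3773 / 2584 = 1.46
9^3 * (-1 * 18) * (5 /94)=-32805 /47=-697.98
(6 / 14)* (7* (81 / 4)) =243 / 4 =60.75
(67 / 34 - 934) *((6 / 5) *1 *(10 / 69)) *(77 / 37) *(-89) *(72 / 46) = 46991.08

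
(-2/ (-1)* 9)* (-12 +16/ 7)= -1224/ 7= -174.86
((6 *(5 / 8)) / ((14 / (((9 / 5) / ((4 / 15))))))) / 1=405 / 224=1.81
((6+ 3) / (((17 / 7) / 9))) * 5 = 2835 / 17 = 166.76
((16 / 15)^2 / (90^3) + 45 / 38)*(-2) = -922641841 / 389559375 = -2.37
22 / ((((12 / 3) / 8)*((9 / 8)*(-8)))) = -44 / 9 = -4.89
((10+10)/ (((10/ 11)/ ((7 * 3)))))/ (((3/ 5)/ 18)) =13860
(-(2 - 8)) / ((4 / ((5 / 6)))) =1.25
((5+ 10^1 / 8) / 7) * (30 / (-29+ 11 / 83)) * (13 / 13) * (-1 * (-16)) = -62250 / 4193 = -14.85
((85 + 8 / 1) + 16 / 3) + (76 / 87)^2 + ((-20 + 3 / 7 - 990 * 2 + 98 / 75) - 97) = -2644074647 / 1324575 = -1996.17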